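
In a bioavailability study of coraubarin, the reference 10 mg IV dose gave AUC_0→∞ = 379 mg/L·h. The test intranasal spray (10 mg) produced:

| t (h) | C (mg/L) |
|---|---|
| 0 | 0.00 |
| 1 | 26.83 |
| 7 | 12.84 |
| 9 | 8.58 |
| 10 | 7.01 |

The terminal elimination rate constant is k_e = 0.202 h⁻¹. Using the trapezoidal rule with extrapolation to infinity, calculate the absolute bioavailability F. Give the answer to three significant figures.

F = 0.518

Trapezoidal AUC_0→10 (intranasal spray):
  [0→1]: (0.00+26.83)/2 × 1 = 13.415
  [1→7]: (26.83+12.84)/2 × 6 = 119.01
  [7→9]: (12.84+8.58)/2 × 2 = 21.42
  [9→10]: (8.58+7.01)/2 × 1 = 7.795
  Sum = 161.64 mg/L·h
Tail: C_last/k_e = 7.01/0.202 = 34.703
AUC_0→∞ (intranasal spray) = 161.64 + 34.703 = 196.343 mg/L·h
F = (AUC_ev/D_ev)/(AUC_iv/D_iv) = (196.343/10)/(379/10) = 19.6343/37.9 = 0.5181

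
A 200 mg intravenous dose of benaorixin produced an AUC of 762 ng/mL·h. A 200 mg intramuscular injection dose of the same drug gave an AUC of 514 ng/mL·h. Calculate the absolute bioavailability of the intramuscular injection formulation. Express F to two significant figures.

F = 0.67

F = (AUC_ev / D_ev) / (AUC_iv / D_iv)
  = (514/200) / (762/200)
  = 2.57 / 3.81 = 0.6745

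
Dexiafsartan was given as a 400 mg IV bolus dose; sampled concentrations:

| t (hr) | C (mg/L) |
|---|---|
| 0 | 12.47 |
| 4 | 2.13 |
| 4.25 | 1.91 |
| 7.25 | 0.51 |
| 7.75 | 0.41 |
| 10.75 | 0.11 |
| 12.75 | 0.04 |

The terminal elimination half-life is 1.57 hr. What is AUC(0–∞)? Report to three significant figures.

Trapezoidal AUC_0→12.75:
  [0→4]: (12.47+2.13)/2 × 4 = 29.2
  [4→4.25]: (2.13+1.91)/2 × 0.25 = 0.505
  [4.25→7.25]: (1.91+0.51)/2 × 3 = 3.63
  [7.25→7.75]: (0.51+0.41)/2 × 0.5 = 0.23
  [7.75→10.75]: (0.41+0.11)/2 × 3 = 0.78
  [10.75→12.75]: (0.11+0.04)/2 × 2 = 0.15
  Sum = 34.495 mg/L·hr
k_e = ln2 / t½ = 0.693147 / 1.57 = 0.4415 hr^-1
Extrapolated tail: C_last / k_e = 0.04 / 0.4415 = 0.091
AUC_0→∞ = 34.495 + 0.091 = 34.586 mg/L·hr

AUC = 34.6 mg/L·hr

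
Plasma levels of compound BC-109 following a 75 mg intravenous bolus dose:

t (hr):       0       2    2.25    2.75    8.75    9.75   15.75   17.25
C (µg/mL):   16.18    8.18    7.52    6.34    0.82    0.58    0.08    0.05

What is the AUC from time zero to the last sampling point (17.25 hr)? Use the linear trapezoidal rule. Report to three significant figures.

Trapezoidal AUC_0→17.25:
  [0→2]: (16.18+8.18)/2 × 2 = 24.36
  [2→2.25]: (8.18+7.52)/2 × 0.25 = 1.9625
  [2.25→2.75]: (7.52+6.34)/2 × 0.5 = 3.465
  [2.75→8.75]: (6.34+0.82)/2 × 6 = 21.48
  [8.75→9.75]: (0.82+0.58)/2 × 1 = 0.7
  [9.75→15.75]: (0.58+0.08)/2 × 6 = 1.98
  [15.75→17.25]: (0.08+0.05)/2 × 1.5 = 0.0975
  Sum = 54.045 µg/mL·hr

AUC = 54.0 µg/mL·hr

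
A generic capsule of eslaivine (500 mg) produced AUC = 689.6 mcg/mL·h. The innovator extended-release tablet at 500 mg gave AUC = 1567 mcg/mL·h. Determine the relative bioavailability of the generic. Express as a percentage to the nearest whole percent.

F_rel = 44%

F_rel = (AUC_test/D_test) / (AUC_ref/D_ref)
      = (689.6/500) / (1567/500)
      = 1.3792 / 3.134 = 0.4401 = 44.01%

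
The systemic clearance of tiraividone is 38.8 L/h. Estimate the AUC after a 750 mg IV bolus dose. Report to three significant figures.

AUC = 19.3 mg/L·h

AUC_0→∞ = Dose_iv / CL
        = 750 / 38.8 = 19.3299 mg/L·h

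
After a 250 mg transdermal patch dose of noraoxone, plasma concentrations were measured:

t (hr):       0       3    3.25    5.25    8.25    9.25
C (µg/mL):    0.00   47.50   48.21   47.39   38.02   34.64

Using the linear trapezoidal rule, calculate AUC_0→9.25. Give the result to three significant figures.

AUC = 343 µg/mL·hr

Trapezoidal AUC_0→9.25:
  [0→3]: (0.00+47.50)/2 × 3 = 71.25
  [3→3.25]: (47.50+48.21)/2 × 0.25 = 11.96375
  [3.25→5.25]: (48.21+47.39)/2 × 2 = 95.6
  [5.25→8.25]: (47.39+38.02)/2 × 3 = 128.115
  [8.25→9.25]: (38.02+34.64)/2 × 1 = 36.33
  Sum = 343.25875 µg/mL·hr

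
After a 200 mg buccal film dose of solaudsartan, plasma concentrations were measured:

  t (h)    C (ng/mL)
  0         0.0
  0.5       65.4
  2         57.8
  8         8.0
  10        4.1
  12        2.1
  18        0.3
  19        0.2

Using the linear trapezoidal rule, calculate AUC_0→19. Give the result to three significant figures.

AUC = 332 ng/mL·h

Trapezoidal AUC_0→19:
  [0→0.5]: (0.0+65.4)/2 × 0.5 = 16.35
  [0.5→2]: (65.4+57.8)/2 × 1.5 = 92.4
  [2→8]: (57.8+8.0)/2 × 6 = 197.4
  [8→10]: (8.0+4.1)/2 × 2 = 12.1
  [10→12]: (4.1+2.1)/2 × 2 = 6.2
  [12→18]: (2.1+0.3)/2 × 6 = 7.2
  [18→19]: (0.3+0.2)/2 × 1 = 0.25
  Sum = 331.9 ng/mL·h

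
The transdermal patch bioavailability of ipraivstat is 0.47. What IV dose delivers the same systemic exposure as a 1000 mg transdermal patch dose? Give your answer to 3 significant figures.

Systemic exposure from an extravascular dose = F × D_ev, so the equivalent IV dose is F × D_ev.
D_iv = F × D_ev = 0.47 × 1000 = 470 mg

D_iv = 470 mg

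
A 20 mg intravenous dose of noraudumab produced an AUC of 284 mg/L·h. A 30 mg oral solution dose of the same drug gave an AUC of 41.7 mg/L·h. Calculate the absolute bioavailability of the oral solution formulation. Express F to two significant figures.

F = (AUC_ev / D_ev) / (AUC_iv / D_iv)
  = (41.7/30) / (284/20)
  = 1.39 / 14.2 = 0.0979

F = 0.098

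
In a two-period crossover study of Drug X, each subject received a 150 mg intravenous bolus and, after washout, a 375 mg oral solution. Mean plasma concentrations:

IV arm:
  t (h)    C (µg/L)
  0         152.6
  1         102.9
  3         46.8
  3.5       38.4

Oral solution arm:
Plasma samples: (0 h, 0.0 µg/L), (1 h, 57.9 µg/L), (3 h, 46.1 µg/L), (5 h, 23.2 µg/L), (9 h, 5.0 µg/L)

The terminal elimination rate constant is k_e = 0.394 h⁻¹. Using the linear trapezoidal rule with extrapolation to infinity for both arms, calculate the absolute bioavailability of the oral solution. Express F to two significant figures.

Trapezoidal AUC_0→3.5 (IV):
  [0→1]: (152.6+102.9)/2 × 1 = 127.75
  [1→3]: (102.9+46.8)/2 × 2 = 149.7
  [3→3.5]: (46.8+38.4)/2 × 0.5 = 21.3
  Sum = 298.75 µg/L·h
IV tail: 38.4/0.394 = 97.462; AUC_iv,0→∞ = 298.75 + 97.462 = 396.212 µg/L·h
Trapezoidal AUC_0→9 (oral solution):
  [0→1]: (0.0+57.9)/2 × 1 = 28.95
  [1→3]: (57.9+46.1)/2 × 2 = 104.0
  [3→5]: (46.1+23.2)/2 × 2 = 69.3
  [5→9]: (23.2+5.0)/2 × 4 = 56.4
  Sum = 258.65 µg/L·h
oral solution tail: 5.0/0.394 = 12.690; AUC_ev,0→∞ = 258.65 + 12.690 = 271.34 µg/L·h
F = (AUC_ev/D_ev)/(AUC_iv/D_iv) = (271.34/375)/(396.212/150) = 0.723573/2.64141 = 0.2739

F = 0.27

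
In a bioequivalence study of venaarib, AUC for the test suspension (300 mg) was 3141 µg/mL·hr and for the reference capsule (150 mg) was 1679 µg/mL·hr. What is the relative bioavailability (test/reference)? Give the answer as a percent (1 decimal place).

F_rel = 93.5%

F_rel = (AUC_test/D_test) / (AUC_ref/D_ref)
      = (3141/300) / (1679/150)
      = 10.47 / 11.1933 = 0.9354 = 93.54%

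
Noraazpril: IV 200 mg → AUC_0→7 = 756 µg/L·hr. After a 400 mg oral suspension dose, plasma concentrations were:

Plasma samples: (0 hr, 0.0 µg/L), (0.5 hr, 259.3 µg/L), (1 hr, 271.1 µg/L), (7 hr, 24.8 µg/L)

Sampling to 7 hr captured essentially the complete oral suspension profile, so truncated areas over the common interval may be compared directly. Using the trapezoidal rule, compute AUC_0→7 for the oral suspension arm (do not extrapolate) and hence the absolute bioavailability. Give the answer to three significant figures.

Trapezoidal AUC_0→7 (oral suspension):
  [0→0.5]: (0.0+259.3)/2 × 0.5 = 64.825
  [0.5→1]: (259.3+271.1)/2 × 0.5 = 132.6
  [1→7]: (271.1+24.8)/2 × 6 = 887.7
  Sum = 1085.125 µg/L·hr
F = (AUC_ev/D_ev)/(AUC_iv/D_iv) = (1085.125/400)/(756/200) = 2.7128125/3.78 = 0.7177

F = 0.718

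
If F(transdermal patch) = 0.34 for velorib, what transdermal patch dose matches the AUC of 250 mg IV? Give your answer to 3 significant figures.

D_transdermal = 735 mg

For equal systemic exposure: F × D_ev = D_iv
D_ev = D_iv / F = 250 / 0.34 = 735.294 mg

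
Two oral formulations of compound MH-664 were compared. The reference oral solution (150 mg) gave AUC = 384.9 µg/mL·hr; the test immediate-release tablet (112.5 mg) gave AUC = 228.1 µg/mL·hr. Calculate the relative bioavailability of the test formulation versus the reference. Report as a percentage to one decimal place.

F_rel = 79.0%

F_rel = (AUC_test/D_test) / (AUC_ref/D_ref)
      = (228.1/112.5) / (384.9/150)
      = 2.02756 / 2.566 = 0.7902 = 79.02%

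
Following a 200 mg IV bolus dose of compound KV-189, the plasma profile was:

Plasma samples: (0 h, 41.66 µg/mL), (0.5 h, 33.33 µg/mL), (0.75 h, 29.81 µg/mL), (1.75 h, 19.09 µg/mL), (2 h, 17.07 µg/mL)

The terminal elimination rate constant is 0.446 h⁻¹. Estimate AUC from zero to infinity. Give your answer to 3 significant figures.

Trapezoidal AUC_0→2:
  [0→0.5]: (41.66+33.33)/2 × 0.5 = 18.7475
  [0.5→0.75]: (33.33+29.81)/2 × 0.25 = 7.8925
  [0.75→1.75]: (29.81+19.09)/2 × 1 = 24.45
  [1.75→2]: (19.09+17.07)/2 × 0.25 = 4.52
  Sum = 55.61 µg/mL·h
Extrapolated tail: C_last / k_e = 17.07 / 0.446 = 38.274
AUC_0→∞ = 55.61 + 38.274 = 93.884 µg/mL·h

AUC = 93.9 µg/mL·h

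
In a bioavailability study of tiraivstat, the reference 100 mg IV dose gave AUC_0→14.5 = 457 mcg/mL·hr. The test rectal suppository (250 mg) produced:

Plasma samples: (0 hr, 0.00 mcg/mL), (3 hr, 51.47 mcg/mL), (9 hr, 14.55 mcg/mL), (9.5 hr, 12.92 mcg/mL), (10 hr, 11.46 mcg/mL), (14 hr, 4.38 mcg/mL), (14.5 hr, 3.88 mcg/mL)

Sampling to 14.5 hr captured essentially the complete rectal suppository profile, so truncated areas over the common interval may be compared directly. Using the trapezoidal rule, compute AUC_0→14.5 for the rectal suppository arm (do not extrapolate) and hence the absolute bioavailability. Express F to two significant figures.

Trapezoidal AUC_0→14.5 (rectal suppository):
  [0→3]: (0.00+51.47)/2 × 3 = 77.205
  [3→9]: (51.47+14.55)/2 × 6 = 198.06
  [9→9.5]: (14.55+12.92)/2 × 0.5 = 6.8675
  [9.5→10]: (12.92+11.46)/2 × 0.5 = 6.095
  [10→14]: (11.46+4.38)/2 × 4 = 31.68
  [14→14.5]: (4.38+3.88)/2 × 0.5 = 2.065
  Sum = 321.9725 mcg/mL·hr
F = (AUC_ev/D_ev)/(AUC_iv/D_iv) = (321.9725/250)/(457/100) = 1.28789/4.57 = 0.2818

F = 0.28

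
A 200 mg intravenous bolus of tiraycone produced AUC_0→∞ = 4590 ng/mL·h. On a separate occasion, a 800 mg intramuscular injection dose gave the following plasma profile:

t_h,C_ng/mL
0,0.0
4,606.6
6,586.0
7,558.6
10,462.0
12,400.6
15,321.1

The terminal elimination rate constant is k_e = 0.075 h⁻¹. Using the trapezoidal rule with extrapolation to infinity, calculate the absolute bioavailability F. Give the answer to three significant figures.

Trapezoidal AUC_0→15 (intramuscular injection):
  [0→4]: (0.0+606.6)/2 × 4 = 1213.2
  [4→6]: (606.6+586.0)/2 × 2 = 1192.6
  [6→7]: (586.0+558.6)/2 × 1 = 572.3
  [7→10]: (558.6+462.0)/2 × 3 = 1530.9
  [10→12]: (462.0+400.6)/2 × 2 = 862.6
  [12→15]: (400.6+321.1)/2 × 3 = 1082.55
  Sum = 6454.15 ng/mL·h
Tail: C_last/k_e = 321.1/0.075 = 4281.333
AUC_0→∞ (intramuscular injection) = 6454.15 + 4281.333 = 10735.483 ng/mL·h
F = (AUC_ev/D_ev)/(AUC_iv/D_iv) = (10735.483/800)/(4590/200) = 13.4194/22.95 = 0.5847

F = 0.585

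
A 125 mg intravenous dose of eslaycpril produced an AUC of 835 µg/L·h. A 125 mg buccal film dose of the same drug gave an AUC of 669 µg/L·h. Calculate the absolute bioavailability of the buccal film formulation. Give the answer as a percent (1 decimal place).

F = (AUC_ev / D_ev) / (AUC_iv / D_iv)
  = (669/125) / (835/125)
  = 5.352 / 6.68 = 0.8012
  = 80.12%

F = 80.1%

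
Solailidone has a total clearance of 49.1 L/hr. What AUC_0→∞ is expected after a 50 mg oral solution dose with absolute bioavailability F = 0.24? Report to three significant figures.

AUC = 0.244 mg/L·hr

AUC_0→∞ = F × Dose / CL
        = 0.24 × 50 / 49.1 = 0.244399 mg/L·hr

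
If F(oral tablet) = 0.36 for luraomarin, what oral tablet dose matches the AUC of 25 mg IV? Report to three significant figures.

D_oral = 69.4 mg

For equal systemic exposure: F × D_ev = D_iv
D_ev = D_iv / F = 25 / 0.36 = 69.4444 mg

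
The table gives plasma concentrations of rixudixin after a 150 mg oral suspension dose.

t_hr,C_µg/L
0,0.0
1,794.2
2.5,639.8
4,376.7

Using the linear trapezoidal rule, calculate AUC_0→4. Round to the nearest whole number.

AUC = 2235 µg/L·hr

Trapezoidal AUC_0→4:
  [0→1]: (0.0+794.2)/2 × 1 = 397.1
  [1→2.5]: (794.2+639.8)/2 × 1.5 = 1075.5
  [2.5→4]: (639.8+376.7)/2 × 1.5 = 762.375
  Sum = 2234.975 µg/L·hr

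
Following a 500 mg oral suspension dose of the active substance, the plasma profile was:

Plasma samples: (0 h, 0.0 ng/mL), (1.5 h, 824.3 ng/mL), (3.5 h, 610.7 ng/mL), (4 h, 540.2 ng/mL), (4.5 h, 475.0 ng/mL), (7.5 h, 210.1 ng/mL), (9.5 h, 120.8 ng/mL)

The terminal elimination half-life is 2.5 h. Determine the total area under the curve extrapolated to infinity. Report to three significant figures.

Trapezoidal AUC_0→9.5:
  [0→1.5]: (0.0+824.3)/2 × 1.5 = 618.225
  [1.5→3.5]: (824.3+610.7)/2 × 2 = 1435.0
  [3.5→4]: (610.7+540.2)/2 × 0.5 = 287.725
  [4→4.5]: (540.2+475.0)/2 × 0.5 = 253.8
  [4.5→7.5]: (475.0+210.1)/2 × 3 = 1027.65
  [7.5→9.5]: (210.1+120.8)/2 × 2 = 330.9
  Sum = 3953.3 ng/mL·h
k_e = ln2 / t½ = 0.693147 / 2.5 = 0.2773 h^-1
Extrapolated tail: C_last / k_e = 120.8 / 0.2773 = 435.629
AUC_0→∞ = 3953.3 + 435.629 = 4388.929 ng/mL·h

AUC = 4390 ng/mL·h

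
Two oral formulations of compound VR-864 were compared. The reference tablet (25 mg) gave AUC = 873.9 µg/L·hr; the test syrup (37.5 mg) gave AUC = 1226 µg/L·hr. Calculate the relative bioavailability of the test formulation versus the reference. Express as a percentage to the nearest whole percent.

F_rel = (AUC_test/D_test) / (AUC_ref/D_ref)
      = (1226/37.5) / (873.9/25)
      = 32.6933 / 34.956 = 0.9353 = 93.53%

F_rel = 94%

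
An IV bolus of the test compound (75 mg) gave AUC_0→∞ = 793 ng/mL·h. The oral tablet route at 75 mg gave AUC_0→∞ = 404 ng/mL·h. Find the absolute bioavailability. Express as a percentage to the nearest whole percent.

F = 51%

F = (AUC_ev / D_ev) / (AUC_iv / D_iv)
  = (404/75) / (793/75)
  = 5.38667 / 10.5733 = 0.5095
  = 50.95%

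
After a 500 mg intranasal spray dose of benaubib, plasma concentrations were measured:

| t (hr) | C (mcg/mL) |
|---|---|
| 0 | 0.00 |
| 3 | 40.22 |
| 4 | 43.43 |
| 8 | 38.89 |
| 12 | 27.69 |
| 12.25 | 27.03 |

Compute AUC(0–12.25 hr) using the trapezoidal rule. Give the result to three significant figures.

AUC = 407 mcg/mL·hr

Trapezoidal AUC_0→12.25:
  [0→3]: (0.00+40.22)/2 × 3 = 60.33
  [3→4]: (40.22+43.43)/2 × 1 = 41.825
  [4→8]: (43.43+38.89)/2 × 4 = 164.64
  [8→12]: (38.89+27.69)/2 × 4 = 133.16
  [12→12.25]: (27.69+27.03)/2 × 0.25 = 6.84
  Sum = 406.795 mcg/mL·hr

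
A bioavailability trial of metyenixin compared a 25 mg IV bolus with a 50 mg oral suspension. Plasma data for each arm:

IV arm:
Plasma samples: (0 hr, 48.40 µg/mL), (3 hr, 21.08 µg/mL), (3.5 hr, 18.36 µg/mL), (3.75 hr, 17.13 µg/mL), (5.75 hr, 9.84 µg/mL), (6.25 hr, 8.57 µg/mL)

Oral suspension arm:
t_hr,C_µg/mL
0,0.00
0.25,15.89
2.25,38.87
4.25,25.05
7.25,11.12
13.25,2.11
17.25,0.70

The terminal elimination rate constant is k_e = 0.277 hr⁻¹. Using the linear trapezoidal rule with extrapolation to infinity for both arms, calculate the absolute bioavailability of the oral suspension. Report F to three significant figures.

F = 0.615

Trapezoidal AUC_0→6.25 (IV):
  [0→3]: (48.40+21.08)/2 × 3 = 104.22
  [3→3.5]: (21.08+18.36)/2 × 0.5 = 9.86
  [3.5→3.75]: (18.36+17.13)/2 × 0.25 = 4.43625
  [3.75→5.75]: (17.13+9.84)/2 × 2 = 26.97
  [5.75→6.25]: (9.84+8.57)/2 × 0.5 = 4.6025
  Sum = 150.08875 µg/mL·hr
IV tail: 8.57/0.277 = 30.939; AUC_iv,0→∞ = 150.08875 + 30.939 = 181.02775 µg/mL·hr
Trapezoidal AUC_0→17.25 (oral suspension):
  [0→0.25]: (0.00+15.89)/2 × 0.25 = 1.98625
  [0.25→2.25]: (15.89+38.87)/2 × 2 = 54.76
  [2.25→4.25]: (38.87+25.05)/2 × 2 = 63.92
  [4.25→7.25]: (25.05+11.12)/2 × 3 = 54.255
  [7.25→13.25]: (11.12+2.11)/2 × 6 = 39.69
  [13.25→17.25]: (2.11+0.70)/2 × 4 = 5.62
  Sum = 220.23125 µg/mL·hr
oral suspension tail: 0.70/0.277 = 2.527; AUC_ev,0→∞ = 220.23125 + 2.527 = 222.75825 µg/mL·hr
F = (AUC_ev/D_ev)/(AUC_iv/D_iv) = (222.75825/50)/(181.02775/25) = 4.455165/7.24111 = 0.6153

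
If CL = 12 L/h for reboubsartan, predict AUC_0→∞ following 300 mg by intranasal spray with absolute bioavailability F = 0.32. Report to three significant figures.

AUC_0→∞ = F × Dose / CL
        = 0.32 × 300 / 12 = 8 mg/L·h

AUC = 8.00 mg/L·h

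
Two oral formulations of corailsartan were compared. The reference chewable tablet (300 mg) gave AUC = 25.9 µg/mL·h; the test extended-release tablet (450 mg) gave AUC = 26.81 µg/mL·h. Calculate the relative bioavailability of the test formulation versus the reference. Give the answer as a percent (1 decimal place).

F_rel = (AUC_test/D_test) / (AUC_ref/D_ref)
      = (26.81/450) / (25.9/300)
      = 0.0595778 / 0.0863333 = 0.6901 = 69.01%

F_rel = 69.0%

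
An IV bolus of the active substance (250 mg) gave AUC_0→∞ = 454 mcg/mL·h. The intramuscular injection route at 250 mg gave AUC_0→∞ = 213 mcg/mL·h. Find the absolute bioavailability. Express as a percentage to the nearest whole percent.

F = 47%

F = (AUC_ev / D_ev) / (AUC_iv / D_iv)
  = (213/250) / (454/250)
  = 0.852 / 1.816 = 0.4692
  = 46.92%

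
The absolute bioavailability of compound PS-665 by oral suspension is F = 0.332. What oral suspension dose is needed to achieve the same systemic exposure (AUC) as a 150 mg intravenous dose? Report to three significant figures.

For equal systemic exposure: F × D_ev = D_iv
D_ev = D_iv / F = 150 / 0.332 = 451.807 mg

D_oral = 452 mg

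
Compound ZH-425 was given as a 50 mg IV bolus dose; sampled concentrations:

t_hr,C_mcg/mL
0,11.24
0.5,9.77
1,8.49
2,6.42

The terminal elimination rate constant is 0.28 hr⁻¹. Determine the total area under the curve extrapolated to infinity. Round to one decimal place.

Trapezoidal AUC_0→2:
  [0→0.5]: (11.24+9.77)/2 × 0.5 = 5.2525
  [0.5→1]: (9.77+8.49)/2 × 0.5 = 4.565
  [1→2]: (8.49+6.42)/2 × 1 = 7.455
  Sum = 17.2725 mcg/mL·hr
Extrapolated tail: C_last / k_e = 6.42 / 0.28 = 22.929
AUC_0→∞ = 17.2725 + 22.929 = 40.2015 mcg/mL·hr

AUC = 40.2 mcg/mL·hr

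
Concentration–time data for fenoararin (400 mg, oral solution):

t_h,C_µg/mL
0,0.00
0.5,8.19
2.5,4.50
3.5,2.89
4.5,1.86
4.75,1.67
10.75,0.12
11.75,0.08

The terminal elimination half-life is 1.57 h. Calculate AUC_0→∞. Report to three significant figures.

Trapezoidal AUC_0→11.75:
  [0→0.5]: (0.00+8.19)/2 × 0.5 = 2.0475
  [0.5→2.5]: (8.19+4.50)/2 × 2 = 12.69
  [2.5→3.5]: (4.50+2.89)/2 × 1 = 3.695
  [3.5→4.5]: (2.89+1.86)/2 × 1 = 2.375
  [4.5→4.75]: (1.86+1.67)/2 × 0.25 = 0.44125
  [4.75→10.75]: (1.67+0.12)/2 × 6 = 5.37
  [10.75→11.75]: (0.12+0.08)/2 × 1 = 0.1
  Sum = 26.71875 µg/mL·h
k_e = ln2 / t½ = 0.693147 / 1.57 = 0.4415 h^-1
Extrapolated tail: C_last / k_e = 0.08 / 0.4415 = 0.181
AUC_0→∞ = 26.71875 + 0.181 = 26.89975 µg/mL·h

AUC = 26.9 µg/mL·h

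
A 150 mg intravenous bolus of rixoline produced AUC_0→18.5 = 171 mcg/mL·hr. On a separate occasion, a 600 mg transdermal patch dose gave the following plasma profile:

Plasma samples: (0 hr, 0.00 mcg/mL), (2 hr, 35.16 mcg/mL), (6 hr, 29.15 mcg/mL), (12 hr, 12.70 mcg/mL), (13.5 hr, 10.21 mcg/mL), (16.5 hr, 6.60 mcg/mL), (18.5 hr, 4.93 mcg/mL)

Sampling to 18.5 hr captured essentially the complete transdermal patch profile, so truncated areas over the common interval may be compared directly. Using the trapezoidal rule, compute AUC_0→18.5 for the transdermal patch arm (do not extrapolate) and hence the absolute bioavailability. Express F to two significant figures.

F = 0.50

Trapezoidal AUC_0→18.5 (transdermal patch):
  [0→2]: (0.00+35.16)/2 × 2 = 35.16
  [2→6]: (35.16+29.15)/2 × 4 = 128.62
  [6→12]: (29.15+12.70)/2 × 6 = 125.55
  [12→13.5]: (12.70+10.21)/2 × 1.5 = 17.1825
  [13.5→16.5]: (10.21+6.60)/2 × 3 = 25.215
  [16.5→18.5]: (6.60+4.93)/2 × 2 = 11.53
  Sum = 343.2575 mcg/mL·hr
F = (AUC_ev/D_ev)/(AUC_iv/D_iv) = (343.2575/600)/(171/150) = 0.572096/1.14 = 0.5018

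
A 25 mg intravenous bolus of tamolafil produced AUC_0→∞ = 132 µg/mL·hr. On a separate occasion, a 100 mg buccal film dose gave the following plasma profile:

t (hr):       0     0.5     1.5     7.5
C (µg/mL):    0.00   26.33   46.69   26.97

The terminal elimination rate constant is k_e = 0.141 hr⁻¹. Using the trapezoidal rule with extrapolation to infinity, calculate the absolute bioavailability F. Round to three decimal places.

F = 0.862

Trapezoidal AUC_0→7.5 (buccal film):
  [0→0.5]: (0.00+26.33)/2 × 0.5 = 6.5825
  [0.5→1.5]: (26.33+46.69)/2 × 1 = 36.51
  [1.5→7.5]: (46.69+26.97)/2 × 6 = 220.98
  Sum = 264.0725 µg/mL·hr
Tail: C_last/k_e = 26.97/0.141 = 191.277
AUC_0→∞ (buccal film) = 264.0725 + 191.277 = 455.3495 µg/mL·hr
F = (AUC_ev/D_ev)/(AUC_iv/D_iv) = (455.3495/100)/(132/25) = 4.553495/5.28 = 0.8624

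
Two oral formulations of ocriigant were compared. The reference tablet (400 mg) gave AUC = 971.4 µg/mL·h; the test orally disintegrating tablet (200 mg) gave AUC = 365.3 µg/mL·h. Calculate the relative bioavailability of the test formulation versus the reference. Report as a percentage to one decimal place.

F_rel = 75.2%

F_rel = (AUC_test/D_test) / (AUC_ref/D_ref)
      = (365.3/200) / (971.4/400)
      = 1.8265 / 2.4285 = 0.7521 = 75.21%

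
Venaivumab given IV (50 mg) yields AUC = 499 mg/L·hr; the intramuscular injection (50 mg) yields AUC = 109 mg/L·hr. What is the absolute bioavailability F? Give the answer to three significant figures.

F = 0.218

F = (AUC_ev / D_ev) / (AUC_iv / D_iv)
  = (109/50) / (499/50)
  = 2.18 / 9.98 = 0.2184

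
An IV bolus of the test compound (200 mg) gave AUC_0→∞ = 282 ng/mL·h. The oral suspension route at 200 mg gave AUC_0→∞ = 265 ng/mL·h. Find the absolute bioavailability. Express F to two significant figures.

F = 0.94

F = (AUC_ev / D_ev) / (AUC_iv / D_iv)
  = (265/200) / (282/200)
  = 1.325 / 1.41 = 0.9397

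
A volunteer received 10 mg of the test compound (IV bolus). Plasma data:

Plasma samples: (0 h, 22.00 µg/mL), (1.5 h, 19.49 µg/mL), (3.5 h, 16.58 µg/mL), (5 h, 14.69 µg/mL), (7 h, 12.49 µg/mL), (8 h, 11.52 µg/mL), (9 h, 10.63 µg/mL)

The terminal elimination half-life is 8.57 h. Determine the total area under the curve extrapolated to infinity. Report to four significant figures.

AUC = 272.3 µg/mL·h

Trapezoidal AUC_0→9:
  [0→1.5]: (22.00+19.49)/2 × 1.5 = 31.1175
  [1.5→3.5]: (19.49+16.58)/2 × 2 = 36.07
  [3.5→5]: (16.58+14.69)/2 × 1.5 = 23.4525
  [5→7]: (14.69+12.49)/2 × 2 = 27.18
  [7→8]: (12.49+11.52)/2 × 1 = 12.005
  [8→9]: (11.52+10.63)/2 × 1 = 11.075
  Sum = 140.9 µg/mL·h
k_e = ln2 / t½ = 0.693147 / 8.57 = 0.0809 h^-1
Extrapolated tail: C_last / k_e = 10.63 / 0.0809 = 131.397
AUC_0→∞ = 140.9 + 131.397 = 272.297 µg/mL·h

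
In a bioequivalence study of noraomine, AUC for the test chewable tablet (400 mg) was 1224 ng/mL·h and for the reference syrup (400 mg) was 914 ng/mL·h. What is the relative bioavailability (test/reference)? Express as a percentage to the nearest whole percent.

F_rel = 134%

F_rel = (AUC_test/D_test) / (AUC_ref/D_ref)
      = (1224/400) / (914/400)
      = 3.06 / 2.285 = 1.3392 = 133.92%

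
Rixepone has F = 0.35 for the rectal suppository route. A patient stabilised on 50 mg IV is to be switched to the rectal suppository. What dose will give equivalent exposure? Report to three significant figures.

For equal systemic exposure: F × D_ev = D_iv
D_ev = D_iv / F = 50 / 0.35 = 142.857 mg

D_rectal = 143 mg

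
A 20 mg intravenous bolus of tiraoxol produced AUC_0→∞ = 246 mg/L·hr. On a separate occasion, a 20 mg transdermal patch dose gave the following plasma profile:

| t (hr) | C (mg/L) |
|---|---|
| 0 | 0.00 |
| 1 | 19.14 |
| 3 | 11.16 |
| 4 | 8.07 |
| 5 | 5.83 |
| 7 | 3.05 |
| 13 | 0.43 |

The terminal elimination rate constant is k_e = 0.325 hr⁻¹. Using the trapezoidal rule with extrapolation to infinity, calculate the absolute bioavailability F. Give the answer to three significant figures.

F = 0.313

Trapezoidal AUC_0→13 (transdermal patch):
  [0→1]: (0.00+19.14)/2 × 1 = 9.57
  [1→3]: (19.14+11.16)/2 × 2 = 30.3
  [3→4]: (11.16+8.07)/2 × 1 = 9.615
  [4→5]: (8.07+5.83)/2 × 1 = 6.95
  [5→7]: (5.83+3.05)/2 × 2 = 8.88
  [7→13]: (3.05+0.43)/2 × 6 = 10.44
  Sum = 75.755 mg/L·hr
Tail: C_last/k_e = 0.43/0.325 = 1.323
AUC_0→∞ (transdermal patch) = 75.755 + 1.323 = 77.078 mg/L·hr
F = (AUC_ev/D_ev)/(AUC_iv/D_iv) = (77.078/20)/(246/20) = 3.8539/12.3 = 0.3133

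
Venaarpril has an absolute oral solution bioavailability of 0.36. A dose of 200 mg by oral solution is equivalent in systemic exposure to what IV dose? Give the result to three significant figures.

Systemic exposure from an extravascular dose = F × D_ev, so the equivalent IV dose is F × D_ev.
D_iv = F × D_ev = 0.36 × 200 = 72 mg

D_iv = 72.0 mg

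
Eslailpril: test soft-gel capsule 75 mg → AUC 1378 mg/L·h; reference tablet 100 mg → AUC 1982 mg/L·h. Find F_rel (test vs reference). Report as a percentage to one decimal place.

F_rel = (AUC_test/D_test) / (AUC_ref/D_ref)
      = (1378/75) / (1982/100)
      = 18.3733 / 19.82 = 0.9270 = 92.70%

F_rel = 92.7%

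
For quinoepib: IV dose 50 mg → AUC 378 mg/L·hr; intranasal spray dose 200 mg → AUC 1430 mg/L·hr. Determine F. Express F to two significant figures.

F = 0.95

F = (AUC_ev / D_ev) / (AUC_iv / D_iv)
  = (1430/200) / (378/50)
  = 7.15 / 7.56 = 0.9458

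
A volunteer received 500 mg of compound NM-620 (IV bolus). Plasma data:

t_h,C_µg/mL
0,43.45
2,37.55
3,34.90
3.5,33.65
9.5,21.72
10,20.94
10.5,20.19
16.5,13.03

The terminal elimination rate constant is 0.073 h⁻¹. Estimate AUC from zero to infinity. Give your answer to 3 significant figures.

Trapezoidal AUC_0→16.5:
  [0→2]: (43.45+37.55)/2 × 2 = 81.0
  [2→3]: (37.55+34.90)/2 × 1 = 36.225
  [3→3.5]: (34.90+33.65)/2 × 0.5 = 17.1375
  [3.5→9.5]: (33.65+21.72)/2 × 6 = 166.11
  [9.5→10]: (21.72+20.94)/2 × 0.5 = 10.665
  [10→10.5]: (20.94+20.19)/2 × 0.5 = 10.2825
  [10.5→16.5]: (20.19+13.03)/2 × 6 = 99.66
  Sum = 421.08 µg/mL·h
Extrapolated tail: C_last / k_e = 13.03 / 0.073 = 178.493
AUC_0→∞ = 421.08 + 178.493 = 599.573 µg/mL·h

AUC = 600 µg/mL·h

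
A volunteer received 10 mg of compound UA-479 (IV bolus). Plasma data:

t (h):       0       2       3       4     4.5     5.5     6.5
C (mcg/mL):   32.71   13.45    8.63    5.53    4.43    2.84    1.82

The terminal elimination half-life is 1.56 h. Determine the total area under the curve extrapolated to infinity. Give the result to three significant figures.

Trapezoidal AUC_0→6.5:
  [0→2]: (32.71+13.45)/2 × 2 = 46.16
  [2→3]: (13.45+8.63)/2 × 1 = 11.04
  [3→4]: (8.63+5.53)/2 × 1 = 7.08
  [4→4.5]: (5.53+4.43)/2 × 0.5 = 2.49
  [4.5→5.5]: (4.43+2.84)/2 × 1 = 3.635
  [5.5→6.5]: (2.84+1.82)/2 × 1 = 2.33
  Sum = 72.735 mcg/mL·h
k_e = ln2 / t½ = 0.693147 / 1.56 = 0.4443 h^-1
Extrapolated tail: C_last / k_e = 1.82 / 0.4443 = 4.096
AUC_0→∞ = 72.735 + 4.096 = 76.831 mcg/mL·h

AUC = 76.8 mcg/mL·h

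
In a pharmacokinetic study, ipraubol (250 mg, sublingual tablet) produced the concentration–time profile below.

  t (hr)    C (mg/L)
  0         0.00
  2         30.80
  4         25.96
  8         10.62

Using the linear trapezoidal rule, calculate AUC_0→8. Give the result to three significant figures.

AUC = 161 mg/L·hr

Trapezoidal AUC_0→8:
  [0→2]: (0.00+30.80)/2 × 2 = 30.8
  [2→4]: (30.80+25.96)/2 × 2 = 56.76
  [4→8]: (25.96+10.62)/2 × 4 = 73.16
  Sum = 160.72 mg/L·hr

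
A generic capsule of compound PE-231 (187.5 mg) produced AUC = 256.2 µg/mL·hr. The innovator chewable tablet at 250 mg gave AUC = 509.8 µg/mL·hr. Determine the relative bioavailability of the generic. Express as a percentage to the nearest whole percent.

F_rel = (AUC_test/D_test) / (AUC_ref/D_ref)
      = (256.2/187.5) / (509.8/250)
      = 1.3664 / 2.0392 = 0.6701 = 67.01%

F_rel = 67%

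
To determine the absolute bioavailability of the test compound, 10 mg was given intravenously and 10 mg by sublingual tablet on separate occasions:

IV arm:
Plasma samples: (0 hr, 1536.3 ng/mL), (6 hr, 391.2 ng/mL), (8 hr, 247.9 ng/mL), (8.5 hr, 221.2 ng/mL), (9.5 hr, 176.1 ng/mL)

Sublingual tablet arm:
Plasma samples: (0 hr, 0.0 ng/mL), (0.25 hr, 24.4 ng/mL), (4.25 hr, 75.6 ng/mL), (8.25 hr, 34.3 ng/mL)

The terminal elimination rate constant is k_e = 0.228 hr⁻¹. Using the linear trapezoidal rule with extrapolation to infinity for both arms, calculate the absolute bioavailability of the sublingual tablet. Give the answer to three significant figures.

F = 0.0763

Trapezoidal AUC_0→9.5 (IV):
  [0→6]: (1536.3+391.2)/2 × 6 = 5782.5
  [6→8]: (391.2+247.9)/2 × 2 = 639.1
  [8→8.5]: (247.9+221.2)/2 × 0.5 = 117.275
  [8.5→9.5]: (221.2+176.1)/2 × 1 = 198.65
  Sum = 6737.525 ng/mL·hr
IV tail: 176.1/0.228 = 772.368; AUC_iv,0→∞ = 6737.525 + 772.368 = 7509.893 ng/mL·hr
Trapezoidal AUC_0→8.25 (sublingual tablet):
  [0→0.25]: (0.0+24.4)/2 × 0.25 = 3.05
  [0.25→4.25]: (24.4+75.6)/2 × 4 = 200.0
  [4.25→8.25]: (75.6+34.3)/2 × 4 = 219.8
  Sum = 422.85 ng/mL·hr
sublingual tablet tail: 34.3/0.228 = 150.439; AUC_ev,0→∞ = 422.85 + 150.439 = 573.289 ng/mL·hr
F = (AUC_ev/D_ev)/(AUC_iv/D_iv) = (573.289/10)/(7509.893/10) = 57.3289/750.9893 = 0.0763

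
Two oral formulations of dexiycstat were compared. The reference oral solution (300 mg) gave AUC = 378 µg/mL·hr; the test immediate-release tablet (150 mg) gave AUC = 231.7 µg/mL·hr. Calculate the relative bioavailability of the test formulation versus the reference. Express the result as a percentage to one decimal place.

F_rel = 122.6%

F_rel = (AUC_test/D_test) / (AUC_ref/D_ref)
      = (231.7/150) / (378/300)
      = 1.54467 / 1.26 = 1.2259 = 122.59%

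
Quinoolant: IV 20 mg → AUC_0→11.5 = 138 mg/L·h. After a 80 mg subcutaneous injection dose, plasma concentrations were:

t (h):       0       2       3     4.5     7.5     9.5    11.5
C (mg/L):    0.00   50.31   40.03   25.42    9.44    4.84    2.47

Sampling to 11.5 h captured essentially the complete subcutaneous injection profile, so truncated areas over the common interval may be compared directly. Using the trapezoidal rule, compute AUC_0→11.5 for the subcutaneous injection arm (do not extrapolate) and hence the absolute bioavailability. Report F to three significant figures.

Trapezoidal AUC_0→11.5 (subcutaneous injection):
  [0→2]: (0.00+50.31)/2 × 2 = 50.31
  [2→3]: (50.31+40.03)/2 × 1 = 45.17
  [3→4.5]: (40.03+25.42)/2 × 1.5 = 49.0875
  [4.5→7.5]: (25.42+9.44)/2 × 3 = 52.29
  [7.5→9.5]: (9.44+4.84)/2 × 2 = 14.28
  [9.5→11.5]: (4.84+2.47)/2 × 2 = 7.31
  Sum = 218.4475 mg/L·h
F = (AUC_ev/D_ev)/(AUC_iv/D_iv) = (218.4475/80)/(138/20) = 2.73059/6.9 = 0.3957

F = 0.396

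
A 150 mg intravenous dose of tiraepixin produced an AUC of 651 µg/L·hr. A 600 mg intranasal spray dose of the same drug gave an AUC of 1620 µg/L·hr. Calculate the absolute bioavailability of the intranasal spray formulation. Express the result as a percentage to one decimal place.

F = 62.2%

F = (AUC_ev / D_ev) / (AUC_iv / D_iv)
  = (1620/600) / (651/150)
  = 2.7 / 4.34 = 0.6221
  = 62.21%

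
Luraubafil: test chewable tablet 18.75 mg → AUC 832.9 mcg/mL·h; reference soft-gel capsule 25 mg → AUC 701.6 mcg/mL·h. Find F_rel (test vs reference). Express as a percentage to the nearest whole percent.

F_rel = (AUC_test/D_test) / (AUC_ref/D_ref)
      = (832.9/18.75) / (701.6/25)
      = 44.4213 / 28.064 = 1.5829 = 158.29%

F_rel = 158%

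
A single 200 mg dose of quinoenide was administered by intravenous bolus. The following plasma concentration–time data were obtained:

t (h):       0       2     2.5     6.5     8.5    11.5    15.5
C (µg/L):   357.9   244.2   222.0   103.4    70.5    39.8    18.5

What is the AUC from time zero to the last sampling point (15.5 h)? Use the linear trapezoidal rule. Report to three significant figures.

Trapezoidal AUC_0→15.5:
  [0→2]: (357.9+244.2)/2 × 2 = 602.1
  [2→2.5]: (244.2+222.0)/2 × 0.5 = 116.55
  [2.5→6.5]: (222.0+103.4)/2 × 4 = 650.8
  [6.5→8.5]: (103.4+70.5)/2 × 2 = 173.9
  [8.5→11.5]: (70.5+39.8)/2 × 3 = 165.45
  [11.5→15.5]: (39.8+18.5)/2 × 4 = 116.6
  Sum = 1825.4 µg/L·h

AUC = 1830 µg/L·h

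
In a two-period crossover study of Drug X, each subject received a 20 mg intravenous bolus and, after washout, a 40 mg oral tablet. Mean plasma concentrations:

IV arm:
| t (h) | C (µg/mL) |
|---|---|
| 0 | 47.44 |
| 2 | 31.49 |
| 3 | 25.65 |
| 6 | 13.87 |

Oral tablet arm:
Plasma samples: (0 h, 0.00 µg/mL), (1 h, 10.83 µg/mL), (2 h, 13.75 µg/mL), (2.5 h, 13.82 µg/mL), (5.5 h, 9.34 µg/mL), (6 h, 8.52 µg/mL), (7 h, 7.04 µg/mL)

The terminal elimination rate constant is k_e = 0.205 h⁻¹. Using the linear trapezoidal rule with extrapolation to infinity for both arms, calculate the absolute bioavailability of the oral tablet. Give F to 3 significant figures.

F = 0.226

Trapezoidal AUC_0→6 (IV):
  [0→2]: (47.44+31.49)/2 × 2 = 78.93
  [2→3]: (31.49+25.65)/2 × 1 = 28.57
  [3→6]: (25.65+13.87)/2 × 3 = 59.28
  Sum = 166.78 µg/mL·h
IV tail: 13.87/0.205 = 67.659; AUC_iv,0→∞ = 166.78 + 67.659 = 234.439 µg/mL·h
Trapezoidal AUC_0→7 (oral tablet):
  [0→1]: (0.00+10.83)/2 × 1 = 5.415
  [1→2]: (10.83+13.75)/2 × 1 = 12.29
  [2→2.5]: (13.75+13.82)/2 × 0.5 = 6.8925
  [2.5→5.5]: (13.82+9.34)/2 × 3 = 34.74
  [5.5→6]: (9.34+8.52)/2 × 0.5 = 4.465
  [6→7]: (8.52+7.04)/2 × 1 = 7.78
  Sum = 71.5825 µg/mL·h
oral tablet tail: 7.04/0.205 = 34.341; AUC_ev,0→∞ = 71.5825 + 34.341 = 105.9235 µg/mL·h
F = (AUC_ev/D_ev)/(AUC_iv/D_iv) = (105.9235/40)/(234.439/20) = 2.6480875/11.72195 = 0.2259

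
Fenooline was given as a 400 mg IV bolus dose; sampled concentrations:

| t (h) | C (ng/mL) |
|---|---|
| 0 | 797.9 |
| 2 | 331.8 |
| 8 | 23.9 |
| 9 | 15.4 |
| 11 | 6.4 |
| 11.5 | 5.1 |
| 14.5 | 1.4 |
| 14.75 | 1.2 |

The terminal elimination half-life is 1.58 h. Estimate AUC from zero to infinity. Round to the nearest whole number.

AUC = 2254 ng/mL·h

Trapezoidal AUC_0→14.75:
  [0→2]: (797.9+331.8)/2 × 2 = 1129.7
  [2→8]: (331.8+23.9)/2 × 6 = 1067.1
  [8→9]: (23.9+15.4)/2 × 1 = 19.65
  [9→11]: (15.4+6.4)/2 × 2 = 21.8
  [11→11.5]: (6.4+5.1)/2 × 0.5 = 2.875
  [11.5→14.5]: (5.1+1.4)/2 × 3 = 9.75
  [14.5→14.75]: (1.4+1.2)/2 × 0.25 = 0.325
  Sum = 2251.2 ng/mL·h
k_e = ln2 / t½ = 0.693147 / 1.58 = 0.4387 h^-1
Extrapolated tail: C_last / k_e = 1.2 / 0.4387 = 2.735
AUC_0→∞ = 2251.2 + 2.735 = 2253.935 ng/mL·h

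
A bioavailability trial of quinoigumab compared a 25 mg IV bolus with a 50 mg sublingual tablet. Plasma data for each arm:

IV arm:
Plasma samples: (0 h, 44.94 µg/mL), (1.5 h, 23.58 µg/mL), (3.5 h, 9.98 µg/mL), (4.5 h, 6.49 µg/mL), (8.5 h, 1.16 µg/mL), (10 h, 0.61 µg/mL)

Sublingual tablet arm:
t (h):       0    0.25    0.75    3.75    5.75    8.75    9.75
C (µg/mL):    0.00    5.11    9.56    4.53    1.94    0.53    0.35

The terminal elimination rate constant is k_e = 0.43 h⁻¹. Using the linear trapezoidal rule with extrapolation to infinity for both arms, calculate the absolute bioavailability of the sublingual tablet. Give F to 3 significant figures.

Trapezoidal AUC_0→10 (IV):
  [0→1.5]: (44.94+23.58)/2 × 1.5 = 51.39
  [1.5→3.5]: (23.58+9.98)/2 × 2 = 33.56
  [3.5→4.5]: (9.98+6.49)/2 × 1 = 8.235
  [4.5→8.5]: (6.49+1.16)/2 × 4 = 15.3
  [8.5→10]: (1.16+0.61)/2 × 1.5 = 1.3275
  Sum = 109.8125 µg/mL·h
IV tail: 0.61/0.43 = 1.419; AUC_iv,0→∞ = 109.8125 + 1.419 = 111.2315 µg/mL·h
Trapezoidal AUC_0→9.75 (sublingual tablet):
  [0→0.25]: (0.00+5.11)/2 × 0.25 = 0.63875
  [0.25→0.75]: (5.11+9.56)/2 × 0.5 = 3.6675
  [0.75→3.75]: (9.56+4.53)/2 × 3 = 21.135
  [3.75→5.75]: (4.53+1.94)/2 × 2 = 6.47
  [5.75→8.75]: (1.94+0.53)/2 × 3 = 3.705
  [8.75→9.75]: (0.53+0.35)/2 × 1 = 0.44
  Sum = 36.05625 µg/mL·h
sublingual tablet tail: 0.35/0.43 = 0.814; AUC_ev,0→∞ = 36.05625 + 0.814 = 36.87025 µg/mL·h
F = (AUC_ev/D_ev)/(AUC_iv/D_iv) = (36.87025/50)/(111.2315/25) = 0.737405/4.44926 = 0.1657

F = 0.166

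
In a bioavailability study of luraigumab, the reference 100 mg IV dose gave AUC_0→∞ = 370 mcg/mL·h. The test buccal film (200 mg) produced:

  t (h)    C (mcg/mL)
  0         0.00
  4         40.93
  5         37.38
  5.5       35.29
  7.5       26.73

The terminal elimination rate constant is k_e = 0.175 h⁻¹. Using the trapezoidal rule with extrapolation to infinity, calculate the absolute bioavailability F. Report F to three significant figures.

F = 0.478

Trapezoidal AUC_0→7.5 (buccal film):
  [0→4]: (0.00+40.93)/2 × 4 = 81.86
  [4→5]: (40.93+37.38)/2 × 1 = 39.155
  [5→5.5]: (37.38+35.29)/2 × 0.5 = 18.1675
  [5.5→7.5]: (35.29+26.73)/2 × 2 = 62.02
  Sum = 201.2025 mcg/mL·h
Tail: C_last/k_e = 26.73/0.175 = 152.743
AUC_0→∞ (buccal film) = 201.2025 + 152.743 = 353.9455 mcg/mL·h
F = (AUC_ev/D_ev)/(AUC_iv/D_iv) = (353.9455/200)/(370/100) = 1.7697275/3.7 = 0.4783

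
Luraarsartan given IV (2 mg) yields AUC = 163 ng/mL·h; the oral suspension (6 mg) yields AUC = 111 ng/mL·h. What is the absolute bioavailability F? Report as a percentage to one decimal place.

F = (AUC_ev / D_ev) / (AUC_iv / D_iv)
  = (111/6) / (163/2)
  = 18.5 / 81.5 = 0.2270
  = 22.70%

F = 22.7%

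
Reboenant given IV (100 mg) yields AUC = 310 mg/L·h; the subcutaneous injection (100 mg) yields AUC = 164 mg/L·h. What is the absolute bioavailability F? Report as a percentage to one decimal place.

F = (AUC_ev / D_ev) / (AUC_iv / D_iv)
  = (164/100) / (310/100)
  = 1.64 / 3.1 = 0.5290
  = 52.90%

F = 52.9%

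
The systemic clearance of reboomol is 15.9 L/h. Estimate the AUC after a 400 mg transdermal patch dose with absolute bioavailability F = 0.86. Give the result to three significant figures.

AUC = 21.6 mg/L·h

AUC_0→∞ = F × Dose / CL
        = 0.86 × 400 / 15.9 = 21.6352 mg/L·h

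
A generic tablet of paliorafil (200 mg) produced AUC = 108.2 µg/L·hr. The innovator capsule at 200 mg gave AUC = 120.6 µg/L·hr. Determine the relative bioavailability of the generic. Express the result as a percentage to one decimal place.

F_rel = (AUC_test/D_test) / (AUC_ref/D_ref)
      = (108.2/200) / (120.6/200)
      = 0.541 / 0.603 = 0.8972 = 89.72%

F_rel = 89.7%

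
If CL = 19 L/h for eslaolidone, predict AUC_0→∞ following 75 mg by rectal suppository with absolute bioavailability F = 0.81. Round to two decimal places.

AUC_0→∞ = F × Dose / CL
        = 0.81 × 75 / 19 = 3.19737 mg/L·h

AUC = 3.20 mg/L·h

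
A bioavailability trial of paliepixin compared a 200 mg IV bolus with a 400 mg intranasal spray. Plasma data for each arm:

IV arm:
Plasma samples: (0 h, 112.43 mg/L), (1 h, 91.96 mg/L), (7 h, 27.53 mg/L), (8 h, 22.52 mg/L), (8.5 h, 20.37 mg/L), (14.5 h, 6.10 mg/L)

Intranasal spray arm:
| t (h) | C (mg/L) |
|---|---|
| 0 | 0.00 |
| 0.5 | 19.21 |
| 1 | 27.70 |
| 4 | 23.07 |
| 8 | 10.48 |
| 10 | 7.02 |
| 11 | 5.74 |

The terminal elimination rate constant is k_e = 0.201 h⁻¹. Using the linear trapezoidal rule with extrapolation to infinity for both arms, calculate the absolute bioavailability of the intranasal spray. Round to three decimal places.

Trapezoidal AUC_0→14.5 (IV):
  [0→1]: (112.43+91.96)/2 × 1 = 102.195
  [1→7]: (91.96+27.53)/2 × 6 = 358.47
  [7→8]: (27.53+22.52)/2 × 1 = 25.025
  [8→8.5]: (22.52+20.37)/2 × 0.5 = 10.7225
  [8.5→14.5]: (20.37+6.10)/2 × 6 = 79.41
  Sum = 575.8225 mg/L·h
IV tail: 6.10/0.201 = 30.348; AUC_iv,0→∞ = 575.8225 + 30.348 = 606.1705 mg/L·h
Trapezoidal AUC_0→11 (intranasal spray):
  [0→0.5]: (0.00+19.21)/2 × 0.5 = 4.8025
  [0.5→1]: (19.21+27.70)/2 × 0.5 = 11.7275
  [1→4]: (27.70+23.07)/2 × 3 = 76.155
  [4→8]: (23.07+10.48)/2 × 4 = 67.1
  [8→10]: (10.48+7.02)/2 × 2 = 17.5
  [10→11]: (7.02+5.74)/2 × 1 = 6.38
  Sum = 183.665 mg/L·h
intranasal spray tail: 5.74/0.201 = 28.557; AUC_ev,0→∞ = 183.665 + 28.557 = 212.222 mg/L·h
F = (AUC_ev/D_ev)/(AUC_iv/D_iv) = (212.222/400)/(606.1705/200) = 0.530555/3.0308525 = 0.1751

F = 0.175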